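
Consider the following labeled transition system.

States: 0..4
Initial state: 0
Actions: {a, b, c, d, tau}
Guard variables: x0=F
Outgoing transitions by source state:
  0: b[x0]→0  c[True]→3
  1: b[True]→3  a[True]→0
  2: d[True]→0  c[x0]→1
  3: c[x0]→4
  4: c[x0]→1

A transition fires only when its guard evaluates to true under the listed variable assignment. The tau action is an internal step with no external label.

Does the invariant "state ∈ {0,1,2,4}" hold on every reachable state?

Allowed set {0,1,2,4}
R = {0,3}
  0: safe
  3: VIOLATES
witness against invariant: c → 3

Answer: INVARIANT VIOLATED at state 3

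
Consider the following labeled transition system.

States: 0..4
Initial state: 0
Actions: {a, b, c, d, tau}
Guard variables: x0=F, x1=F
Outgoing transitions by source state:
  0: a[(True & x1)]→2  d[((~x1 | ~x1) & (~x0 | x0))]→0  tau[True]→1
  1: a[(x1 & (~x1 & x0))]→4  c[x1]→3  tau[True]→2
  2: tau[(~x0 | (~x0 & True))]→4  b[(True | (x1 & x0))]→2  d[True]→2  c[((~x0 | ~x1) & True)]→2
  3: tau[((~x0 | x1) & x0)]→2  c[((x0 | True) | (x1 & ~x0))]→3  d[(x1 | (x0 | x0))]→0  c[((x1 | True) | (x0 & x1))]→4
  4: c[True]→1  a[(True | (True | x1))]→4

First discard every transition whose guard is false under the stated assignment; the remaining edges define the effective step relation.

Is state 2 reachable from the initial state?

Answer: REACHABLE

Working:
11 transition(s) survive guard evaluation.
L0 = {0}
L1 = {1}  cumulative {0,1}
L2 = {2}  cumulative {0,1,2}
L3 = {4}  cumulative {0,1,2,4}
Reach set: {0,1,2,4}
Path to 2: tau·tau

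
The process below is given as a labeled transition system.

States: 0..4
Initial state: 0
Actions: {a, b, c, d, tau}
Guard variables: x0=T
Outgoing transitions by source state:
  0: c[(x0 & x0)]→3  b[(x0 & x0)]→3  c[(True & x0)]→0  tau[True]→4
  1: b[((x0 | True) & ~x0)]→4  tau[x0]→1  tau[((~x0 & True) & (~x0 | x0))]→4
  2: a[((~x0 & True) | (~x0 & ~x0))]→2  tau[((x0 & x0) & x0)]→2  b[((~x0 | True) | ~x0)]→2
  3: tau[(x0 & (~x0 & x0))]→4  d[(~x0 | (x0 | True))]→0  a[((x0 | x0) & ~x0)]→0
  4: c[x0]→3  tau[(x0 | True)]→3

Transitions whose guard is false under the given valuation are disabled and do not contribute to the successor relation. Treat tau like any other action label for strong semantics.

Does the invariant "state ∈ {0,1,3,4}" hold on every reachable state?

Answer: INVARIANT HOLDS

Analysis:
Safe = {0,1,3,4}
Reach set: {0,3,4}
  0: ok
  3: ok
  4: ok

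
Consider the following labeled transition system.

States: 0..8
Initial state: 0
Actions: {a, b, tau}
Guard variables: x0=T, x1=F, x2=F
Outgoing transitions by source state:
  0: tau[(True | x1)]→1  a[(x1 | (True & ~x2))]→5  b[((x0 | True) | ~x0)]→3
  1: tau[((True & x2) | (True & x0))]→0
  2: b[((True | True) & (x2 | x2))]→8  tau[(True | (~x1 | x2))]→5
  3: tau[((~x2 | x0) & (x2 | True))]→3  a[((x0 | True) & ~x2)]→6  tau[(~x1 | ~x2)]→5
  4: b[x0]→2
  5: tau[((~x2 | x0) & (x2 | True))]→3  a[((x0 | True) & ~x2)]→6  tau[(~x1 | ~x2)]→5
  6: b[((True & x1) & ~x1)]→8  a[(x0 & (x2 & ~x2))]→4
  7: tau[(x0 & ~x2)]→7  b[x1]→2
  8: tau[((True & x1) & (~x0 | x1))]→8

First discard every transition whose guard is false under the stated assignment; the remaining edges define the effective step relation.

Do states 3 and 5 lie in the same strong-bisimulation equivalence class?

Compute ~ classes (split until stable):
  round 0: {{0,1,2,3,4,5,6,7,8}}
  round 1: {{0},{1,2,7},{3,5},{4},{6,8}}
  round 2: {{0},{1},{2},{3,5},{4},{6,8},{7}}
7 equivalence class(es) (converged in 3)
3∈{3,5}, 5∈{3,5}

Answer: BISIMILAR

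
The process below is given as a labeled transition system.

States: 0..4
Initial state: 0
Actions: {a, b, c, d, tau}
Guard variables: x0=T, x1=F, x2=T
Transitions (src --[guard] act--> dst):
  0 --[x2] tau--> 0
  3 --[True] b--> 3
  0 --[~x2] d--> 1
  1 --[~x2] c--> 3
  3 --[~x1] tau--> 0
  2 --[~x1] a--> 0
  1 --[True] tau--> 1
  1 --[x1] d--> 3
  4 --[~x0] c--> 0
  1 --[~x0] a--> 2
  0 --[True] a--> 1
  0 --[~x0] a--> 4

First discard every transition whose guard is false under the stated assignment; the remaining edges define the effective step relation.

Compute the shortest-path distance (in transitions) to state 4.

Layered search for 4:
  depth 0: {0}
  depth 1: {1}
4 never appears.

Answer: UNREACHABLE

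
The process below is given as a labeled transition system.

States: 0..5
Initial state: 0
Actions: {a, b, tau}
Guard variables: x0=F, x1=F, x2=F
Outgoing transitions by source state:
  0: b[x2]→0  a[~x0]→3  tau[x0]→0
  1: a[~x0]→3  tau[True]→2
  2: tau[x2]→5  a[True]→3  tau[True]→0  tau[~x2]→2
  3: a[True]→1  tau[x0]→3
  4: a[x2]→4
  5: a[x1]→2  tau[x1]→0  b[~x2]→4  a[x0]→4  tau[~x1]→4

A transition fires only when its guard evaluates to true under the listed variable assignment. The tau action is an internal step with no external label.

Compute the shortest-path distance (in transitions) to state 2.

Answer: 3

Analysis:
BFS to 2:
  depth 0: {0}
  depth 1: {3}
  depth 2: {1}
  depth 3: {2}
2 enters at depth 3; path a·a·tau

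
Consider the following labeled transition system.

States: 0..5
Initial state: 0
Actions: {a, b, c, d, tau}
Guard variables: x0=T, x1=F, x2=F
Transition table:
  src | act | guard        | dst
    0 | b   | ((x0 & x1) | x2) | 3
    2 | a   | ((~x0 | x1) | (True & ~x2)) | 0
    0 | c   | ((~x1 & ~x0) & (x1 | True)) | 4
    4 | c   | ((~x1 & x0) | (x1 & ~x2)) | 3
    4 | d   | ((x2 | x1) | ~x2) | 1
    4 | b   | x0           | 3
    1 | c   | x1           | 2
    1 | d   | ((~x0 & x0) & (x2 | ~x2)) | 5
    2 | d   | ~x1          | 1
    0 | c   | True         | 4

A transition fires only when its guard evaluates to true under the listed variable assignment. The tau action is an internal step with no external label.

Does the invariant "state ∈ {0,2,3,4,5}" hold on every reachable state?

Inv-set: {0,2,3,4,5}
Reach set: {0,1,3,4}
  0: ok
  1: outside
  3: ok
  4: ok
reach 1 via c·d — violates

Answer: INVARIANT VIOLATED at state 1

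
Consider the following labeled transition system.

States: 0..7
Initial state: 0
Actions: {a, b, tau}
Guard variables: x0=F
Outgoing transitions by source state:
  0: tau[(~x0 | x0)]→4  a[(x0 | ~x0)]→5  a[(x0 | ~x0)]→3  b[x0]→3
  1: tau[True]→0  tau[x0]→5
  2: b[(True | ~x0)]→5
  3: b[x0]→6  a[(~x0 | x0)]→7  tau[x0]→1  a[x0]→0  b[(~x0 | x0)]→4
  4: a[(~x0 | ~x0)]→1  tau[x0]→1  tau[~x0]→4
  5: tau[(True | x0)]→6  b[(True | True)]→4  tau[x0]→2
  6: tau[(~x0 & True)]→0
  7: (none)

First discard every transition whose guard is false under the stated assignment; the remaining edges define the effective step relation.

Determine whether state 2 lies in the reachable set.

Answer: UNREACHABLE

Trace:
After dropping false guards: 12 live edges.
L0 = {0}
L1 = {3,4,5}  total {0,3,4,5}
L2 = {1,6,7}  total {0,1,3,4,5,6,7}
Reachable = {0,1,3,4,5,6,7}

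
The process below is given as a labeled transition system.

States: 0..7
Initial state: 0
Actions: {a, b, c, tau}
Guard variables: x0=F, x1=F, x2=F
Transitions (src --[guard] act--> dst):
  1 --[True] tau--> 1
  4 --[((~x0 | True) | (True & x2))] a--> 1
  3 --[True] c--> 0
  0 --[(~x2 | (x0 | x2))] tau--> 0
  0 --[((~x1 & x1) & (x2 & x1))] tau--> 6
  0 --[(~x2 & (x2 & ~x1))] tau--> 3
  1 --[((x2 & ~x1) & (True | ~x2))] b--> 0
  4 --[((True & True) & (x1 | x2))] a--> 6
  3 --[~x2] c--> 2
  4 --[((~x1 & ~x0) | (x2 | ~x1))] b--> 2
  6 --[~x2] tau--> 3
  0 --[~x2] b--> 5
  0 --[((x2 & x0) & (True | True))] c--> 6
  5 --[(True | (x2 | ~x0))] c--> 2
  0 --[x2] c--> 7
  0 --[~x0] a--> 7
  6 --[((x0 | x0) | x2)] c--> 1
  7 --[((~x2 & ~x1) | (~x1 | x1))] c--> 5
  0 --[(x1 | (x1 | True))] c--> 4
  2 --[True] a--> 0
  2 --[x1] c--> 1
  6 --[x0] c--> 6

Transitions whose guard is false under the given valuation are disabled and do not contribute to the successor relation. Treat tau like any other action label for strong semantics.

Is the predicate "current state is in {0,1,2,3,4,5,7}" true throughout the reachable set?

Allowed set {0,1,2,3,4,5,7}
Reach set: {0,1,2,4,5,7}
  0: ok
  1: ok
  2: ok
  4: ok
  5: ok
  7: ok

Answer: INVARIANT HOLDS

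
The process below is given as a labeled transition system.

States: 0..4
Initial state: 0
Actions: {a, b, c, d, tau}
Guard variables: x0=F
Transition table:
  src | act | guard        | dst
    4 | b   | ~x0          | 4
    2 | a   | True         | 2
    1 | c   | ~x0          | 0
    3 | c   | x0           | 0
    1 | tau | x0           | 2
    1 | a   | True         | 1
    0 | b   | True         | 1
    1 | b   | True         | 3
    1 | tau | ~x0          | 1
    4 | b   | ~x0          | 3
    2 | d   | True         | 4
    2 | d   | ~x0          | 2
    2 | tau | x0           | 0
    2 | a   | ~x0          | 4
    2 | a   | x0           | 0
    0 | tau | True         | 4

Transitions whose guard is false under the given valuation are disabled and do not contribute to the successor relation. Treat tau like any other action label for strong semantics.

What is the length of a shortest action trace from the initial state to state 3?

Answer: 2

Working:
BFS to 3:
  depth 0: {0}
  depth 1: {1,4}
  depth 2: {3}
depth(3)=2, e.g. b·b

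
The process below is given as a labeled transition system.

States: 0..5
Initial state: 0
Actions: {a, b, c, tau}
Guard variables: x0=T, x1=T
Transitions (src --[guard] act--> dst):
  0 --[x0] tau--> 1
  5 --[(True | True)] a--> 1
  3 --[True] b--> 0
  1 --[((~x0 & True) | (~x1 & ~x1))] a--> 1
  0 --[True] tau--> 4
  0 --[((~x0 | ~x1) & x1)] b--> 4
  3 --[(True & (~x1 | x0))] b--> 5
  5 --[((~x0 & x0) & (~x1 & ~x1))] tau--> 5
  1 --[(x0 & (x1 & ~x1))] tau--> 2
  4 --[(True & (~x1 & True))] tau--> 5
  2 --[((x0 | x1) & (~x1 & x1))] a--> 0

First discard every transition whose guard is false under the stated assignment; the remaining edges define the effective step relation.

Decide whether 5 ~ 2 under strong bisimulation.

Bisimulation quotient by refinement:
  round 0: {{0,1,2,3,4,5}}
  round 1: {{0},{1,2,4},{3},{5}}
stable after 2 split(s): 4 block(s)
5∈{5}, 2∈{1,2,4}

Answer: NOT BISIMILAR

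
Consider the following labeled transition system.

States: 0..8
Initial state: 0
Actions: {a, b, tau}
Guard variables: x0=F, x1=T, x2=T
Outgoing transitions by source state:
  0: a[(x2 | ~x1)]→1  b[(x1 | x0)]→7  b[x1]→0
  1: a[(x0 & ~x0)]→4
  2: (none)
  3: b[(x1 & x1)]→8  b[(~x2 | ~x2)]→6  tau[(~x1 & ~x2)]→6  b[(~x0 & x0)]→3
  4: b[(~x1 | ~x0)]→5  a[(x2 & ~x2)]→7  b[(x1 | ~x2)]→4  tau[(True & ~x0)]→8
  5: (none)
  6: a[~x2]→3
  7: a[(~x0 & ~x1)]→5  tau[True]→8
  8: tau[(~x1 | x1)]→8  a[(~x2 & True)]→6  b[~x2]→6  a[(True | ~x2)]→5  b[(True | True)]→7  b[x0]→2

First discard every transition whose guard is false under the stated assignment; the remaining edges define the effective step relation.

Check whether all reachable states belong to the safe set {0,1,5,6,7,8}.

Answer: INVARIANT HOLDS

Working:
Inv-set: {0,1,5,6,7,8}
Reach set: {0,1,5,7,8}
  0: safe
  1: safe
  5: safe
  7: safe
  8: safe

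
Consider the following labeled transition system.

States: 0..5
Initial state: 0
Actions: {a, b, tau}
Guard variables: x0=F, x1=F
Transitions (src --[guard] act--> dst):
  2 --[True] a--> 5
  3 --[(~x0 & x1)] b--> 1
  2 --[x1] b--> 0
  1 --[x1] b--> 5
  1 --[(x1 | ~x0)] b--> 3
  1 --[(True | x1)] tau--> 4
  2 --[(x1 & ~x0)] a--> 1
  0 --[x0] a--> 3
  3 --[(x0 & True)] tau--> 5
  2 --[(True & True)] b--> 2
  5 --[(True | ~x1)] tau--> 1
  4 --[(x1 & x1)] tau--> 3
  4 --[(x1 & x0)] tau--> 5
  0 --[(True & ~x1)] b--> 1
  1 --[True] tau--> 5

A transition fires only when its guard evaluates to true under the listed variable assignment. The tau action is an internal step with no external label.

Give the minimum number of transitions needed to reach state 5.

Answer: 2

Working:
Layered search for 5:
  L0 = {0}
  L1 = {1}
  L2 = {3,4,5}
depth(5)=2, e.g. b·tau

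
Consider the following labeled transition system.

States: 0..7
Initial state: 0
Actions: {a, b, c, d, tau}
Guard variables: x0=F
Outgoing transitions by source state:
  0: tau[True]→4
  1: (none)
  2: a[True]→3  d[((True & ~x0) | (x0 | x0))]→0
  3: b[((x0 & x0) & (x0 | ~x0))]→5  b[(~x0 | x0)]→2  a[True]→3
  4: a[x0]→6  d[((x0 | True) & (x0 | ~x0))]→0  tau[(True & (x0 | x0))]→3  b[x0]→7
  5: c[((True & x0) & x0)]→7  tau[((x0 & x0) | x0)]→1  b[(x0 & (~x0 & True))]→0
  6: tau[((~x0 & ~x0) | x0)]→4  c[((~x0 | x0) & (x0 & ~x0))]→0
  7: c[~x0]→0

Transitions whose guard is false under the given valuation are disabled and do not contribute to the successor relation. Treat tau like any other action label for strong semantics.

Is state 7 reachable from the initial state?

Answer: UNREACHABLE

Working:
8 transition(s) survive guard evaluation.
Layer 0: {0}
Layer 1: {4}  now seen {0,4}
Reachable = {0,4}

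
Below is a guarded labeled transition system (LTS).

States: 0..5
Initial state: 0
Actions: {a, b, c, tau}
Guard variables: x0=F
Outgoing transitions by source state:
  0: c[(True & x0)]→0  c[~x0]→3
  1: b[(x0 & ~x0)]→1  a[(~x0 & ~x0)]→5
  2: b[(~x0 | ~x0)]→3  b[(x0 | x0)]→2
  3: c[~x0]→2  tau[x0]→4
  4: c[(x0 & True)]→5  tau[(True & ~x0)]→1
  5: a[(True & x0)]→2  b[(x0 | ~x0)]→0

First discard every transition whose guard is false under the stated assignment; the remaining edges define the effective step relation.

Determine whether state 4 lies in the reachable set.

Answer: UNREACHABLE

Trace:
After dropping false guards: 6 live edges.
L0 = {0}
L1 = {3}  total {0,3}
L2 = {2}  total {0,2,3}
Reachable = {0,2,3}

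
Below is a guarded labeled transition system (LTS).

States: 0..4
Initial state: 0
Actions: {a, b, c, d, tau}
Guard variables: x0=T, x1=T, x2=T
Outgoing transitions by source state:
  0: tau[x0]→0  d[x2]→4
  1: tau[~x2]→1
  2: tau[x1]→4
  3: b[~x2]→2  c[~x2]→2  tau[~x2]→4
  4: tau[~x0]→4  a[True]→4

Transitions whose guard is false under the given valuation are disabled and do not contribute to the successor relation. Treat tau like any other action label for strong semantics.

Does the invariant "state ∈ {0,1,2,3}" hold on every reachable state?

Inv-set: {0,1,2,3}
Reach set: {0,4}
  0: ok
  4: ✗ unsafe
reach 4 via d — violates

Answer: INVARIANT VIOLATED at state 4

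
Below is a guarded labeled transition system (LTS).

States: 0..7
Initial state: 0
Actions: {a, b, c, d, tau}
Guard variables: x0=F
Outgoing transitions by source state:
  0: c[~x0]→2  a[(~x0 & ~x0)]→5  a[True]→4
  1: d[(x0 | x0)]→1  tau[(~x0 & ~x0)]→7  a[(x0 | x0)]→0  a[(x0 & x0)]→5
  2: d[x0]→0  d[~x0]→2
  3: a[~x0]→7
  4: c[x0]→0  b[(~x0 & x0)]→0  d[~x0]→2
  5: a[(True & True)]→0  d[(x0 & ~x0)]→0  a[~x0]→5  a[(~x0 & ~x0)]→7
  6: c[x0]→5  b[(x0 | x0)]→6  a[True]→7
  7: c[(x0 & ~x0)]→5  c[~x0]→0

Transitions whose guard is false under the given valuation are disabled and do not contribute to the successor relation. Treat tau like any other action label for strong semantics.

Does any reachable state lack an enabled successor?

Answer: DEADLOCK-FREE

Working:
Reachable = {0,2,4,5,7}
  0: a→4  a→5  c→2  [3 exit(s)]
  2: d→2  [1 exit(s)]
  4: d→2  [1 exit(s)]
  5: a→0  a→5  a→7  [3 exit(s)]
  7: c→0  [1 exit(s)]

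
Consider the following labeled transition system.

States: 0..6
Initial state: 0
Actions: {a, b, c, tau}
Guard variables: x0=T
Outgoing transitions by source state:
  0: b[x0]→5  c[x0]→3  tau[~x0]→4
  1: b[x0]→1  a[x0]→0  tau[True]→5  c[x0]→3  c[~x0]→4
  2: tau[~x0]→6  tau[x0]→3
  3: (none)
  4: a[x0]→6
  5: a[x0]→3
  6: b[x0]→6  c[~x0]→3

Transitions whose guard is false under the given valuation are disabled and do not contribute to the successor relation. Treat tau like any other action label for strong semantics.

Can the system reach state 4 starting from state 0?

Answer: UNREACHABLE

Working:
Guard filter leaves 10 enabled edge(s).
depth 0: {0}
depth 1: {3,5}  cumulative {0,3,5}
R = {0,3,5}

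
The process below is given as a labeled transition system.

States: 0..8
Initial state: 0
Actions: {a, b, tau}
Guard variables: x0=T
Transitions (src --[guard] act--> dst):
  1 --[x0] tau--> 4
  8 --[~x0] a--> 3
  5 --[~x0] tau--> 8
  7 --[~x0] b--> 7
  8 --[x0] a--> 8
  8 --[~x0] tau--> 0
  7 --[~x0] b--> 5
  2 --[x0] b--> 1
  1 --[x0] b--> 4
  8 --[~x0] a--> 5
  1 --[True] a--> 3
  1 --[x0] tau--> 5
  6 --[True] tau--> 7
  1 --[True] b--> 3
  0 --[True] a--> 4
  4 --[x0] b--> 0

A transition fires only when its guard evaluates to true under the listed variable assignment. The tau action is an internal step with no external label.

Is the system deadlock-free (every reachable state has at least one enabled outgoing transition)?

Answer: DEADLOCK-FREE

Working:
Reachable = {0,4}
  0: a→4  [1 exit(s)]
  4: b→0  [1 exit(s)]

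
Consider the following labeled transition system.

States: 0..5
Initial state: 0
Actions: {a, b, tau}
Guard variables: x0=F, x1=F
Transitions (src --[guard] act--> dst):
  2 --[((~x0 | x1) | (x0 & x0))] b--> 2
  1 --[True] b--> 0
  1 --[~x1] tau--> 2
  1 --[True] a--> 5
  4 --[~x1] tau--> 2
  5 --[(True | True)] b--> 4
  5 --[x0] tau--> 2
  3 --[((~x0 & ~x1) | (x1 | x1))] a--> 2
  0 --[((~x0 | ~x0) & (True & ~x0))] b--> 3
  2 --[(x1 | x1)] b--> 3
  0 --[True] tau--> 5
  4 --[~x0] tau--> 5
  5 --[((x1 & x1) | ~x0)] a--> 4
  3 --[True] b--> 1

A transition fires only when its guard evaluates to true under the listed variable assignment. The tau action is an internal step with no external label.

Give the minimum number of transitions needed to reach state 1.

Breadth-first toward 1:
  Layer 0: {0}
  Layer 1: {3,5}
  Layer 2: {1,2,4}
1 enters at depth 2; path b·b

Answer: 2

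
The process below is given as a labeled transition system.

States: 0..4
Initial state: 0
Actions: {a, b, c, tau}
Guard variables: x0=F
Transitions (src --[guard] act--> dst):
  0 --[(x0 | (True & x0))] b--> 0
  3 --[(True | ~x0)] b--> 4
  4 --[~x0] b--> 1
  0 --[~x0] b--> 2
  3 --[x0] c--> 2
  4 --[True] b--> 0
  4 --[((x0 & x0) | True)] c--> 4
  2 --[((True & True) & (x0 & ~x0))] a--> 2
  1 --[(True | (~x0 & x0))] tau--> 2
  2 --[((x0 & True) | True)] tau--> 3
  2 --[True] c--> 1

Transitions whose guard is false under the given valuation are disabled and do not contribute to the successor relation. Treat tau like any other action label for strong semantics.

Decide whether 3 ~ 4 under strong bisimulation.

Answer: NOT BISIMILAR

Trace:
Compute ~ classes (split until stable):
  π0 = {{0,1,2,3,4}}
  π1 = {{0,3},{1},{2},{4}}
  π2 = {{0},{1},{2},{3},{4}}
Fixed point at round 3; 5 class(es).
[3]={3}  [4]={4}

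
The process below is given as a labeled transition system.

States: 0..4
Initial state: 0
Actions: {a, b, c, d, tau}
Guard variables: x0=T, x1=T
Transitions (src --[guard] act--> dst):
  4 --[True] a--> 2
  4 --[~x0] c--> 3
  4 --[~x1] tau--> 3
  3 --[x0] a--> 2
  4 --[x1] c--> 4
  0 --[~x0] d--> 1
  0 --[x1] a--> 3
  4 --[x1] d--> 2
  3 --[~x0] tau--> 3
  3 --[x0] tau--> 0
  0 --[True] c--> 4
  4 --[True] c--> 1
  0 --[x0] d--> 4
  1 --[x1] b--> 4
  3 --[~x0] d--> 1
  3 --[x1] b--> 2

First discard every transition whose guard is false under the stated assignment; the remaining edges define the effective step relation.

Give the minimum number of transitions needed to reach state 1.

BFS to 1:
  Layer 0: {0}
  Layer 1: {3,4}
  Layer 2: {1,2}
depth(1)=2, e.g. c·c

Answer: 2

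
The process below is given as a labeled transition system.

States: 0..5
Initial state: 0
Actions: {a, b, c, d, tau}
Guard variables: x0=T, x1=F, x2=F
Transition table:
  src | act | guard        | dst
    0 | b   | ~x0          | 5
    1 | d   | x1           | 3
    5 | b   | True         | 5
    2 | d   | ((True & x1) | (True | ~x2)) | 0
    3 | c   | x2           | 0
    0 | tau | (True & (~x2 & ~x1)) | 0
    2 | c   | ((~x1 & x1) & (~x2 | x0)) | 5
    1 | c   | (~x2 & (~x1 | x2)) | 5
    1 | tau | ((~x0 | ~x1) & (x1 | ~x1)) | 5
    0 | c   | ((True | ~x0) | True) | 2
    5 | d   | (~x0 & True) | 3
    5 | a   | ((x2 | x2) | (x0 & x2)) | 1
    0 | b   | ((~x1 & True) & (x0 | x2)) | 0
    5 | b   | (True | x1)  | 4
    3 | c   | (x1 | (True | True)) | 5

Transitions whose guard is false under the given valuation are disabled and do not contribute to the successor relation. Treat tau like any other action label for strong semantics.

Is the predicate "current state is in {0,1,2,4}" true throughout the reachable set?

Answer: INVARIANT HOLDS

Analysis:
Allowed set {0,1,2,4}
Reachable = {0,2}
  0: ✓
  2: ✓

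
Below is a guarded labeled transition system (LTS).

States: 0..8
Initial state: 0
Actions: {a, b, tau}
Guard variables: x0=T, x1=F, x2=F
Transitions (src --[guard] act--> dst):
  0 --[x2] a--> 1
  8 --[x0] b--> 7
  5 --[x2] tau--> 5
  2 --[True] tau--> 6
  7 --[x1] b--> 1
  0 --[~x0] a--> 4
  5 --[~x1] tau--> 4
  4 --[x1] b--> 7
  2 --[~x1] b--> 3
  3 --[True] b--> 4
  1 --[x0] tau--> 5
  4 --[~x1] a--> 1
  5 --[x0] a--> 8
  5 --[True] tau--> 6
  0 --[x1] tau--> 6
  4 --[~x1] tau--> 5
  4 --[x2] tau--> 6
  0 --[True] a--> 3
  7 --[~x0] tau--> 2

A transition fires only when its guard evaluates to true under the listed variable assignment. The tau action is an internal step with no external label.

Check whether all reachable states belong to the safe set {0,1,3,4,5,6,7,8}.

Answer: INVARIANT HOLDS

Trace:
Safe = {0,1,3,4,5,6,7,8}
Reachable = {0,1,3,4,5,6,7,8}
  0: safe
  1: safe
  3: safe
  4: safe
  5: safe
  6: safe
  7: safe
  8: safe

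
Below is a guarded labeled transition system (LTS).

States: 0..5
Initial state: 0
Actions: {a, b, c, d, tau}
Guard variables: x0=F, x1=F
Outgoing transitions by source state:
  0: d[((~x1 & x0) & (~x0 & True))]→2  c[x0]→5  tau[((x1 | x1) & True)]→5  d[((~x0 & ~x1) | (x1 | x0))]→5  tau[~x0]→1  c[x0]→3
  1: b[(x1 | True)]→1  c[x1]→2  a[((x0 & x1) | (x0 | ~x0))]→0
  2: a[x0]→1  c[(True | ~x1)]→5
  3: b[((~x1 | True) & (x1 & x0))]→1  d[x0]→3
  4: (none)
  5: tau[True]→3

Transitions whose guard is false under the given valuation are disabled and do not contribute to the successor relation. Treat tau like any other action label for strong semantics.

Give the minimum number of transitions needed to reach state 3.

Layered search for 3:
  L0 = {0}
  L1 = {1,5}
  L2 = {3}
first hit 3 at d=2 via d·tau

Answer: 2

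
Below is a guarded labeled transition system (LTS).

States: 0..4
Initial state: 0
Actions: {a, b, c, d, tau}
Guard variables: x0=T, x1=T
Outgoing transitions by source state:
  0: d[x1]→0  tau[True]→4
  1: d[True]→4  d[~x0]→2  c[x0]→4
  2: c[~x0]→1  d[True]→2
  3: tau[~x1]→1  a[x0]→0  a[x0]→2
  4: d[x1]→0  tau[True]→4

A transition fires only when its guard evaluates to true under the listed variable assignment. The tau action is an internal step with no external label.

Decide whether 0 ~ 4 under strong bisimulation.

Answer: BISIMILAR

Working:
Compute ~ classes (split until stable):
  π0 = {{0,1,2,3,4}}
  π1 = {{0,4},{1},{2},{3}}
Fixed point at round 2; 4 class(es).
class of 0: {0,4}; class of 4: {0,4}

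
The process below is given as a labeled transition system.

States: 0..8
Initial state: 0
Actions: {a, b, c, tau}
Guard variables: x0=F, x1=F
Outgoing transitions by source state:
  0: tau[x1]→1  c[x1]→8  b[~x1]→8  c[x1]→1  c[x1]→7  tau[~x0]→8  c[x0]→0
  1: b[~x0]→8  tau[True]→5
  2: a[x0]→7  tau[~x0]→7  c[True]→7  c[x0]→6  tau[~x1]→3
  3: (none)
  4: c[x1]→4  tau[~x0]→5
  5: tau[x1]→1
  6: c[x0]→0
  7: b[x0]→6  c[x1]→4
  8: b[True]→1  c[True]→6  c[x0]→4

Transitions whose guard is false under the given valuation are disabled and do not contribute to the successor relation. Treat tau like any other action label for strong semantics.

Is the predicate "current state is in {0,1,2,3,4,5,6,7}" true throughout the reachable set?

Safe = {0,1,2,3,4,5,6,7}
Reachable = {0,1,5,6,8}
  0: ✓
  1: ✓
  5: ✓
  6: ✓
  8: VIOLATES
counterexample path to 8: b

Answer: INVARIANT VIOLATED at state 8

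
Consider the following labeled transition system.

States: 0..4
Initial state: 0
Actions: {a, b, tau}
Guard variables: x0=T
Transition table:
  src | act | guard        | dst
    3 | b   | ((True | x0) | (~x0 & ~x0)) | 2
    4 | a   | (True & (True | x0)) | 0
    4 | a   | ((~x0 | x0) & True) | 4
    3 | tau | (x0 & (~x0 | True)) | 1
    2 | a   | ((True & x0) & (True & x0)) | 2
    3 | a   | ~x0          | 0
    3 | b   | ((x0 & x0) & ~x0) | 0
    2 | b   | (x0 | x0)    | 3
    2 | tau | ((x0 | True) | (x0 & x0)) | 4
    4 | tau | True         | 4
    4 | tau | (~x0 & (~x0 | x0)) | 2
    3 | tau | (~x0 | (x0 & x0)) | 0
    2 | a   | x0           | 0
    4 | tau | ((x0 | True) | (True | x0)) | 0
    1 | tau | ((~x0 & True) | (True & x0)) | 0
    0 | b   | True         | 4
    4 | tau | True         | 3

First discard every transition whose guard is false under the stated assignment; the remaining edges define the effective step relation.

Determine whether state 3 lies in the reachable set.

14 transition(s) survive guard evaluation.
depth 0: {0}
depth 1: {4}  now seen {0,4}
depth 2: {3}  now seen {0,3,4}
depth 3: {1,2}  now seen {0,1,2,3,4}
Reach set: {0,1,2,3,4}
trace reaching 3: b·tau

Answer: REACHABLE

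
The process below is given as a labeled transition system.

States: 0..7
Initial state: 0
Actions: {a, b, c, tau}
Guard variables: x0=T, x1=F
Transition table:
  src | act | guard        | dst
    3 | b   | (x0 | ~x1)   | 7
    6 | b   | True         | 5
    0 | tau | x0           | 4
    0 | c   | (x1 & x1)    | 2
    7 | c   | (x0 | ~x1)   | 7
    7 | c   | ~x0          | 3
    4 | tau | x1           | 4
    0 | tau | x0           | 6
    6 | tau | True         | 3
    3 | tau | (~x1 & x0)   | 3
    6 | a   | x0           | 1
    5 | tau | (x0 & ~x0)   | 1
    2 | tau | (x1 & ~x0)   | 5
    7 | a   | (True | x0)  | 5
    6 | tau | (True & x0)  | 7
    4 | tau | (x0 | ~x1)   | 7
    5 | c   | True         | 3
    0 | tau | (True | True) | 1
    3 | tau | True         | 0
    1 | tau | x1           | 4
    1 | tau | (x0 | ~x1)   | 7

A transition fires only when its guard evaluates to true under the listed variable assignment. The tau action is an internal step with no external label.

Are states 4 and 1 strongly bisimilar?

Answer: BISIMILAR

Trace:
Bisimulation quotient by refinement:
  round 0: {{0,1,2,3,4,5,6,7}}
  round 1: {{0,1,4},{2},{3},{5},{6},{7}}
  round 2: {{0},{1,4},{2},{3},{5},{6},{7}}
stable after 3 split(s): 7 block(s)
[4]={1,4}  [1]={1,4}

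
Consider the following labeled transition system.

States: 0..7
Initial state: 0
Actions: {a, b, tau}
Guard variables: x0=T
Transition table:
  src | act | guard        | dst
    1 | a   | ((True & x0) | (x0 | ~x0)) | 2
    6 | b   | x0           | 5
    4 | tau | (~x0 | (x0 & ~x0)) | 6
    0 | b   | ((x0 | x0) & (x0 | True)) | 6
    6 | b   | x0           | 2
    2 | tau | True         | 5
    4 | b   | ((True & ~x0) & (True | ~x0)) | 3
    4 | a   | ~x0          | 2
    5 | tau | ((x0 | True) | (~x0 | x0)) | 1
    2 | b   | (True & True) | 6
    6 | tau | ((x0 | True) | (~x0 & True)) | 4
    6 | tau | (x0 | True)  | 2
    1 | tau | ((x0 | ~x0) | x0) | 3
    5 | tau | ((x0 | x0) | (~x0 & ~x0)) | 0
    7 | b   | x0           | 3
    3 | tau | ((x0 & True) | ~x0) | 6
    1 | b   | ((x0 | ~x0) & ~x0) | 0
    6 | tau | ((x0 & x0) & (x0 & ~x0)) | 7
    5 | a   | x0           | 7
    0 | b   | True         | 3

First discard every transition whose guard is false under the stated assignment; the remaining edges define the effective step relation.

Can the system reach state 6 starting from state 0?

15 transition(s) survive guard evaluation.
Layer 0: {0}
Layer 1: {3,6}  now seen {0,3,6}
Layer 2: {2,4,5}  now seen {0,2,3,4,5,6}
Layer 3: {1,7}  now seen {0,1,2,3,4,5,6,7}
Reach set: {0,1,2,3,4,5,6,7}
Path to 6: b

Answer: REACHABLE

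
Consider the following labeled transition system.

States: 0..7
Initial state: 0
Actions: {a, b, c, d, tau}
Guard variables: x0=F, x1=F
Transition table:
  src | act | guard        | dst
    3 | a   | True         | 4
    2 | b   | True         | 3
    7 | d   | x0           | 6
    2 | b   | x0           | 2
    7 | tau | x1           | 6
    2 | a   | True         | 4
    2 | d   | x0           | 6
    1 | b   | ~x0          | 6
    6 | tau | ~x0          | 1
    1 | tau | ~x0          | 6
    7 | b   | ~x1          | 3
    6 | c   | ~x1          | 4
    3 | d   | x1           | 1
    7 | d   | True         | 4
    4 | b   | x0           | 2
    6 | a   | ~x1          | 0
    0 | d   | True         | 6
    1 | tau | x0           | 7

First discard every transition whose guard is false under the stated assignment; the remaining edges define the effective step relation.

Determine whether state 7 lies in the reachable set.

11 transition(s) survive guard evaluation.
Layer 0: {0}
Layer 1: {6}  cumulative {0,6}
Layer 2: {1,4}  cumulative {0,1,4,6}
Reachable = {0,1,4,6}

Answer: UNREACHABLE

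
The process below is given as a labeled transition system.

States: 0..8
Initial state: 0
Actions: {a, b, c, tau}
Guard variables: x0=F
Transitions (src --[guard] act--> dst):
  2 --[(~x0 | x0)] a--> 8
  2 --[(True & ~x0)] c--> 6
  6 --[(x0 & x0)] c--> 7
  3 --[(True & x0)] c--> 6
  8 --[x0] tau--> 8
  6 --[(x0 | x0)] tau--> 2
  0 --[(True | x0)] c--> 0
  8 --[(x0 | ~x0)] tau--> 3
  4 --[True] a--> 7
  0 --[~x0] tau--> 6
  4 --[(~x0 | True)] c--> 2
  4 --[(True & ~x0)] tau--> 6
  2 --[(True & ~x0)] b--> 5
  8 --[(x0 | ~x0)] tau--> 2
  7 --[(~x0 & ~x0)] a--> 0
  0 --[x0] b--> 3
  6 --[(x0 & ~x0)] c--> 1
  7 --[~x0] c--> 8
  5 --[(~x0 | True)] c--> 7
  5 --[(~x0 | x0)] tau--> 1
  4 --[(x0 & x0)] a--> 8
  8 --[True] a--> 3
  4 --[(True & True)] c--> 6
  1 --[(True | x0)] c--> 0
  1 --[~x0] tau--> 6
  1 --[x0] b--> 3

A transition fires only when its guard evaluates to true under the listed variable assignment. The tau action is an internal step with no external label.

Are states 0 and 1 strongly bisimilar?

Bisimulation quotient by refinement:
  P[0] = {{0,1,2,3,4,5,6,7,8}}
  P[1] = {{0,1,5},{2},{3,6},{4},{7},{8}}
  P[2] = {{0,1},{2},{3,6},{4},{5},{7},{8}}
7 equivalence class(es) (converged in 3)
0∈{0,1}, 1∈{0,1}

Answer: BISIMILAR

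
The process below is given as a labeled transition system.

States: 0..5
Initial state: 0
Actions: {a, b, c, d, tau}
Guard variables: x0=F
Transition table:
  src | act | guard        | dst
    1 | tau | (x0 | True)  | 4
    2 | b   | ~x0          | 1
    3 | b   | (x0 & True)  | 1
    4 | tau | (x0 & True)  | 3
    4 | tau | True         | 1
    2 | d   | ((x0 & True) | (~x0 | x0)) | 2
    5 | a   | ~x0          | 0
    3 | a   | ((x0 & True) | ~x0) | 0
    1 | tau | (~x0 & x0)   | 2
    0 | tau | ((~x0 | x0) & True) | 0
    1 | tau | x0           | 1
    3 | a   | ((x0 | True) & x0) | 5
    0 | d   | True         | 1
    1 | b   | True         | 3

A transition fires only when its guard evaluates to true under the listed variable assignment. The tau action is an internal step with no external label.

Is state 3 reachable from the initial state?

Answer: REACHABLE

Working:
After dropping false guards: 9 live edges.
Layer 0: {0}
Layer 1: {1}  now seen {0,1}
Layer 2: {3,4}  now seen {0,1,3,4}
Reachable = {0,1,3,4}
Path to 3: d·b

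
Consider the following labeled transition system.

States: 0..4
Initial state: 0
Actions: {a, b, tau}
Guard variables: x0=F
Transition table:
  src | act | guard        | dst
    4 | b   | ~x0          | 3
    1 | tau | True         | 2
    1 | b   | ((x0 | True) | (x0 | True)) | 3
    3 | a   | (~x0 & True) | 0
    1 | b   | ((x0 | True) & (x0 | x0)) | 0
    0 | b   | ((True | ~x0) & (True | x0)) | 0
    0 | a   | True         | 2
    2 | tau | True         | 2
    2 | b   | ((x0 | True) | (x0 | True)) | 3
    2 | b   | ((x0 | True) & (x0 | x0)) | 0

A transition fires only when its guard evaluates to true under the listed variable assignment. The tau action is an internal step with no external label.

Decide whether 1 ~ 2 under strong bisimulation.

Answer: BISIMILAR

Trace:
Refine partition for ~:
  P[0] = {{0,1,2,3,4}}
  P[1] = {{0},{1,2},{3},{4}}
Fixed point at round 2; 4 class(es).
class of 1: {1,2}; class of 2: {1,2}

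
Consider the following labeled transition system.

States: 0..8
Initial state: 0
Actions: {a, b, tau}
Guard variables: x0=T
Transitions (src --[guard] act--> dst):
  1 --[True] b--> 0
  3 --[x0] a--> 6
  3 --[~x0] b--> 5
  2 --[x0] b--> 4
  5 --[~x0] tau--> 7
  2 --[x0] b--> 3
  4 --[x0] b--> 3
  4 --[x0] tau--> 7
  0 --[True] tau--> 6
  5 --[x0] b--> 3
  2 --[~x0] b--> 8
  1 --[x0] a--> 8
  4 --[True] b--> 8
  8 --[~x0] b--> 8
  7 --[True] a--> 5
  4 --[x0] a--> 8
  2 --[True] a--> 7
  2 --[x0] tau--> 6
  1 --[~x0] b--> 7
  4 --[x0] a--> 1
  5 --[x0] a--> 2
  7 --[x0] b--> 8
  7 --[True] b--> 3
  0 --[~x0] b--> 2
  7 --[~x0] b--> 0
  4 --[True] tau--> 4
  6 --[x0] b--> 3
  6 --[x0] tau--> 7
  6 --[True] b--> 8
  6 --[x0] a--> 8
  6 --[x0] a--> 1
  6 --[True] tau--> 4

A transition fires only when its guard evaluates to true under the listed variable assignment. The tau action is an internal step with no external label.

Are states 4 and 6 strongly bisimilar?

Answer: BISIMILAR

Trace:
Compute ~ classes (split until stable):
  π0 = {{0,1,2,3,4,5,6,7,8}}
  π1 = {{0},{1,5,7},{2,4,6},{3},{8}}
  π2 = {{0},{1},{2},{3},{4,6},{5},{7},{8}}
Fixed point at round 3; 8 class(es).
class of 4: {4,6}; class of 6: {4,6}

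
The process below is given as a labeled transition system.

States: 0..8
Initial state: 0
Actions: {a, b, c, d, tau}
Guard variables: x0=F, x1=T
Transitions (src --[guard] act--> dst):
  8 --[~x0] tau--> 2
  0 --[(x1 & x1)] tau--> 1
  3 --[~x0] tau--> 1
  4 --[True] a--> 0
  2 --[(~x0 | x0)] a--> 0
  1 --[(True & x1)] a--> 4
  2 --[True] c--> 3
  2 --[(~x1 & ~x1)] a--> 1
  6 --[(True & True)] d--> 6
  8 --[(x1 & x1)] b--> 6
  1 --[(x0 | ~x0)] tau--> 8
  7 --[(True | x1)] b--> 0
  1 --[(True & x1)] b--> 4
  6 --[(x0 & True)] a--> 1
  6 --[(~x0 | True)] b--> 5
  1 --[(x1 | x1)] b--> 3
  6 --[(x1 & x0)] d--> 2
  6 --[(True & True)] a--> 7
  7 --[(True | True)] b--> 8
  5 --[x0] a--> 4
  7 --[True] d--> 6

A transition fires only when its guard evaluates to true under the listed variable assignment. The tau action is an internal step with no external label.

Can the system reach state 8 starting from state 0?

17 transition(s) survive guard evaluation.
depth 0: {0}
depth 1: {1}  total {0,1}
depth 2: {3,4,8}  total {0,1,3,4,8}
depth 3: {2,6}  total {0,1,2,3,4,6,8}
depth 4: {5,7}  total {0,1,2,3,4,5,6,7,8}
R = {0,1,2,3,4,5,6,7,8}
Path to 8: tau·tau

Answer: REACHABLE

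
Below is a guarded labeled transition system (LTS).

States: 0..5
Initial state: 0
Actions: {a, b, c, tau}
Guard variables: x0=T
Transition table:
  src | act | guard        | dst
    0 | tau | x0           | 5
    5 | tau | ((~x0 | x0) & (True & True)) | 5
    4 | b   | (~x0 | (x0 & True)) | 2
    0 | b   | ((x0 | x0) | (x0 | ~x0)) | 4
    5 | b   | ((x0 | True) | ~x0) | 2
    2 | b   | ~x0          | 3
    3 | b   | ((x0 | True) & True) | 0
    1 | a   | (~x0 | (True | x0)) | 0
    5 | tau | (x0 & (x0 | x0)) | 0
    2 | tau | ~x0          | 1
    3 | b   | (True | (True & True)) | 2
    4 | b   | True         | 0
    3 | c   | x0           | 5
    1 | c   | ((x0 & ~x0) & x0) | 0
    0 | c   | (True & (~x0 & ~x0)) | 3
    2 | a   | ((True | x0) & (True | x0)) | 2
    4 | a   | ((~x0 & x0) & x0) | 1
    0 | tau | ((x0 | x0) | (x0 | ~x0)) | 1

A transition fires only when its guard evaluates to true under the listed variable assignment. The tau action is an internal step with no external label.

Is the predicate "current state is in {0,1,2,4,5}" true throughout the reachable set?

Safe = {0,1,2,4,5}
Reach set: {0,1,2,4,5}
  0: safe
  1: safe
  2: safe
  4: safe
  5: safe

Answer: INVARIANT HOLDS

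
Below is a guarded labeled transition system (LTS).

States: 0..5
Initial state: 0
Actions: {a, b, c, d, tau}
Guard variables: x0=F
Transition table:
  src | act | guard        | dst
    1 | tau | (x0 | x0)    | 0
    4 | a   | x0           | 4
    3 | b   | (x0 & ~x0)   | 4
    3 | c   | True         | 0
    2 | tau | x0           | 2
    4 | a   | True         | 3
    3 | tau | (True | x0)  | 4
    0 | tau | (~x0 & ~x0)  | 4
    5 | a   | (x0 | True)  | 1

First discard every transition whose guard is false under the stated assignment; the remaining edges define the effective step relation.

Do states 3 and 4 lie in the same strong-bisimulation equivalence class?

Compute ~ classes (split until stable):
  π0 = {{0,1,2,3,4,5}}
  π1 = {{0},{1,2},{3},{4,5}}
  π2 = {{0},{1,2},{3},{4},{5}}
5 equivalence class(es) (converged in 3)
class of 3: {3}; class of 4: {4}

Answer: NOT BISIMILAR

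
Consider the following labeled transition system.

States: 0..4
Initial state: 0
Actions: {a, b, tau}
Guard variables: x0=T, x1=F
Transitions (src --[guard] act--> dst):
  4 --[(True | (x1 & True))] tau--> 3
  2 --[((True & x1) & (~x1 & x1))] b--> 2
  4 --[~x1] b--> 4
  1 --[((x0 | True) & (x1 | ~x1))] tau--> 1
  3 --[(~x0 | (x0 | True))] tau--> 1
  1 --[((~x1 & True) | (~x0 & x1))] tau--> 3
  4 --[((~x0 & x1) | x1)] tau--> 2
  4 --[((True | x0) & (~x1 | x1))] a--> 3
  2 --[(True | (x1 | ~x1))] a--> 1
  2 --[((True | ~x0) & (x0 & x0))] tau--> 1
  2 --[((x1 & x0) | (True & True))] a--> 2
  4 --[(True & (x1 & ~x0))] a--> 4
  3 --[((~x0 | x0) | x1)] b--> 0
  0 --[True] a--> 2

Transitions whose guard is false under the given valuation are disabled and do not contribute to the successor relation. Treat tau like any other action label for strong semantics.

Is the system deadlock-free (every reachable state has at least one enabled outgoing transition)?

Answer: DEADLOCK-FREE

Trace:
Reach set: {0,1,2,3}
  0: a→2  [deg 1]
  1: tau→1  tau→3  [deg 2]
  2: a→1  a→2  tau→1  [deg 3]
  3: b→0  tau→1  [deg 2]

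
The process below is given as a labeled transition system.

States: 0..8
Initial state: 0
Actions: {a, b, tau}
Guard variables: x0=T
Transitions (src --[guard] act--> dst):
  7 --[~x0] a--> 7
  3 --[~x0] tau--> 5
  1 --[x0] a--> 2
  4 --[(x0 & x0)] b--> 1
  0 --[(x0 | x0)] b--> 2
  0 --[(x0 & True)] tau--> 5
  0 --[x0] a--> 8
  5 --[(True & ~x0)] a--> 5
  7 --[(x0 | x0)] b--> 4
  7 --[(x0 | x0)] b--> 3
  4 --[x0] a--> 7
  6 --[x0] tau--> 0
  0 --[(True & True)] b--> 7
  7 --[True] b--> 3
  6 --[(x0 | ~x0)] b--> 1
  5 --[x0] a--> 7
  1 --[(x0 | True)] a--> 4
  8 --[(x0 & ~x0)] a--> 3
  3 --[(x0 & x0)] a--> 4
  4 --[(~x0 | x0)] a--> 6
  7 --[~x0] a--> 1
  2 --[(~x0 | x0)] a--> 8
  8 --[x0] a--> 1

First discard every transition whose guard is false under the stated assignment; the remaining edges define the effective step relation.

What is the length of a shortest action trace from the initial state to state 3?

Answer: 2

Trace:
Layered search for 3:
  L0 = {0}
  L1 = {2,5,7,8}
  L2 = {1,3,4}
depth(3)=2, e.g. b·b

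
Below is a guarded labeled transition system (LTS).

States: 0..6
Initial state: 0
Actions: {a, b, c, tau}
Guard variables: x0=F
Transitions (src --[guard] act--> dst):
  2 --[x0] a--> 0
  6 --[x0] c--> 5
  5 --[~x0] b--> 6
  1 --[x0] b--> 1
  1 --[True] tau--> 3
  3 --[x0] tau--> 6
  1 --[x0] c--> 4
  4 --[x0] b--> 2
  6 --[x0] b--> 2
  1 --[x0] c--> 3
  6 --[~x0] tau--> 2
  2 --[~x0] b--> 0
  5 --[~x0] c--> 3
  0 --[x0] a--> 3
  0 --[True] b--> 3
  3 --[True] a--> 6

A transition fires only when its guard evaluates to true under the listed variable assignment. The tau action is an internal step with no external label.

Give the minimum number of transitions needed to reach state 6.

Answer: 2

Analysis:
Layered search for 6:
  L0 = {0}
  L1 = {3}
  L2 = {6}
depth(6)=2, e.g. b·a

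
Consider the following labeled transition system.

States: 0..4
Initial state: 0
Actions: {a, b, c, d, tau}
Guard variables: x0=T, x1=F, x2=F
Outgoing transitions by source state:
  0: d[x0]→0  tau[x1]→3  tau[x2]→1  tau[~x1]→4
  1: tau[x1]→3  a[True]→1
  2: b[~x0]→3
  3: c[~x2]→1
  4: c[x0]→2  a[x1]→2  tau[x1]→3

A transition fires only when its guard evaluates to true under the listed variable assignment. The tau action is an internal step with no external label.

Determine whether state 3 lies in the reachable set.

After dropping false guards: 5 live edges.
Layer 0: {0}
Layer 1: {4}  cumulative {0,4}
Layer 2: {2}  cumulative {0,2,4}
Reach set: {0,2,4}

Answer: UNREACHABLE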